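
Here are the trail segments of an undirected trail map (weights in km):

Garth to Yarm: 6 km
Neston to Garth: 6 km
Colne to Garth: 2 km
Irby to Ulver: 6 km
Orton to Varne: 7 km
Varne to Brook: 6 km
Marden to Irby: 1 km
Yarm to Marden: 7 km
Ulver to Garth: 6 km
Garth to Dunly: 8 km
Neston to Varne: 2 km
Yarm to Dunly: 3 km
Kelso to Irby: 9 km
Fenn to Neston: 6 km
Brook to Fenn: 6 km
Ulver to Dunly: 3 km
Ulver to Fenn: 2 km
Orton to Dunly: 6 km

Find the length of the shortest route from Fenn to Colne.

Shortest distances from Fenn:
Fenn: 0
Ulver: 2  (via Fenn)
Dunly: 5  (via Ulver)
Neston: 6  (via Fenn)
Brook: 6  (via Fenn)
Yarm: 8  (via Dunly)
Irby: 8  (via Ulver)
Varne: 8  (via Neston)
Garth: 8  (via Ulver)
Marden: 9  (via Irby)
Colne: 10  (via Garth)
Shortest route: Fenn → Ulver → Garth → Colne = 10 km.

10 km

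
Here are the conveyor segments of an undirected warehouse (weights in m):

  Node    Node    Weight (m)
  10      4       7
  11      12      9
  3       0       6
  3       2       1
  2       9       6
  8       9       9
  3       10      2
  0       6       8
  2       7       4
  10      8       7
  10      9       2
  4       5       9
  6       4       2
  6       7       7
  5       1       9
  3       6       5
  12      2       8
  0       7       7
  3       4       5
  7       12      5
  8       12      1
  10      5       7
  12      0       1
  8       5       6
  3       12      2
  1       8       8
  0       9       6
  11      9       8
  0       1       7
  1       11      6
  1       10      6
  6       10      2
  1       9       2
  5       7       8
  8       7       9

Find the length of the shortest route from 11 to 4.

14 m

Compare a few routes:
11 → 12 → 3 → 4: 9+2+5 = 16
11 → 9 → 10 → 6 → 4: 8+2+2+2 = 14
11 → 1 → 10 → 6 → 4: 6+6+2+2 = 16
The minimum is 14 m via 11 → 9 → 10 → 6 → 4.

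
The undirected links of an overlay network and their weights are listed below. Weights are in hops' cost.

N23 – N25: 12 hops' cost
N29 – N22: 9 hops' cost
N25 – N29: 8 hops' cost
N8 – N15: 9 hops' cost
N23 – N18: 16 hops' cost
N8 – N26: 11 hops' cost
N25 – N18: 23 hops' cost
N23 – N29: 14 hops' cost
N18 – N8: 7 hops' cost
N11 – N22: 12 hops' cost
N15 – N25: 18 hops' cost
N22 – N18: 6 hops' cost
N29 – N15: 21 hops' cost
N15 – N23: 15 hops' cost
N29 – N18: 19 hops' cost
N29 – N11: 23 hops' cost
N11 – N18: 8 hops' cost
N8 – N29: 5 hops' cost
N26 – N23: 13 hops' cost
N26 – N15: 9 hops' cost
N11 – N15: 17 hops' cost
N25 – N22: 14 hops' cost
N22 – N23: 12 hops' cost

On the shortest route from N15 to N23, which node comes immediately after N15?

Compare a few routes:
N15–N8–N29–N23: 9+5+14 = 28
N15–N26–N23: 9+13 = 22
N15–N23: 15 = 15
The minimum is 15 hops' cost via N15–N23.
So from N15 the first move is to N23.

N23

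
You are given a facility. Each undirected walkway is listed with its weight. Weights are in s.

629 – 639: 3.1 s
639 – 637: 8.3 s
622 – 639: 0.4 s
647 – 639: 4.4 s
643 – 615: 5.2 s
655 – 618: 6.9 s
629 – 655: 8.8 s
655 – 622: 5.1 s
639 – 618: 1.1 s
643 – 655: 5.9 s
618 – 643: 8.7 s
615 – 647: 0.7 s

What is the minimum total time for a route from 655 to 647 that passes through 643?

11.8 s

Shortest 655→643: 655–643 = 5.9
Best 643 to 647: 643–615–647 costing 5.9
Total via 643: 5.9 + 5.9 = 11.8 s.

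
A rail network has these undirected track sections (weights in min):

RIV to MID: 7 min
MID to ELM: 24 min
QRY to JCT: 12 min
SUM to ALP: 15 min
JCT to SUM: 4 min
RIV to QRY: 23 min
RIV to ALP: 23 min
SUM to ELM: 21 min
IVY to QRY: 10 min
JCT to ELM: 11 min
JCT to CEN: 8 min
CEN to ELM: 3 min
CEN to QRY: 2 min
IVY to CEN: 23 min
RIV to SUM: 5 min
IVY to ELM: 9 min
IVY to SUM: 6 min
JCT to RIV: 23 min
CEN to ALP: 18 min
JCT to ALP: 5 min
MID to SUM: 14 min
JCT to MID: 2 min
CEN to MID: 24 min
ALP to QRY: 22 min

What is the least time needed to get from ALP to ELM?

16 min

Enumerating some paths:
ALP - JCT - QRY - CEN - ELM: 5+12+2+3 = 22
ALP - JCT - ELM: 5+11 = 16
ALP - CEN - ELM: 18+3 = 21
Cheapest is ALP - JCT - ELM at 16 min.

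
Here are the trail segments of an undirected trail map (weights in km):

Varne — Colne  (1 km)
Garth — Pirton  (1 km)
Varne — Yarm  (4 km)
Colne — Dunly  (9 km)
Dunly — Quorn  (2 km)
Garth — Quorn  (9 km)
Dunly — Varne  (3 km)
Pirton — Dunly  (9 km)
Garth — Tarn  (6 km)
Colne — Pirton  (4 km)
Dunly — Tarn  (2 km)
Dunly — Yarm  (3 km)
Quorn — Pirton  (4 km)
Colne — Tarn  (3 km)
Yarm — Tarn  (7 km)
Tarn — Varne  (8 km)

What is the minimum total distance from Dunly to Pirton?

Shortest distances from Dunly:
Dunly: 0
Quorn: 2  (via Dunly)
Tarn: 2  (via Dunly)
Yarm: 3  (via Dunly)
Varne: 3  (via Dunly)
Colne: 4  (via Varne)
Pirton: 6  (via Quorn)
Shortest route: Dunly → Quorn → Pirton = 6 km.

6 km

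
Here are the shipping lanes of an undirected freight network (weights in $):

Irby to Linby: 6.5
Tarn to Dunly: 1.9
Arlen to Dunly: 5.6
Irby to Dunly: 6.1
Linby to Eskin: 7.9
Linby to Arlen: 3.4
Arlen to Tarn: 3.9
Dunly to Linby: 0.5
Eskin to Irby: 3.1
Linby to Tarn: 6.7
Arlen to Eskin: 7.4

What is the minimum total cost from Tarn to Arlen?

$3.9

Shortest distances from Tarn:
Tarn: 0
Dunly: 1.9  (via Tarn)
Linby: 2.4  (via Dunly)
Arlen: 3.9  (via Tarn)
Shortest route: Tarn–Arlen = $3.9.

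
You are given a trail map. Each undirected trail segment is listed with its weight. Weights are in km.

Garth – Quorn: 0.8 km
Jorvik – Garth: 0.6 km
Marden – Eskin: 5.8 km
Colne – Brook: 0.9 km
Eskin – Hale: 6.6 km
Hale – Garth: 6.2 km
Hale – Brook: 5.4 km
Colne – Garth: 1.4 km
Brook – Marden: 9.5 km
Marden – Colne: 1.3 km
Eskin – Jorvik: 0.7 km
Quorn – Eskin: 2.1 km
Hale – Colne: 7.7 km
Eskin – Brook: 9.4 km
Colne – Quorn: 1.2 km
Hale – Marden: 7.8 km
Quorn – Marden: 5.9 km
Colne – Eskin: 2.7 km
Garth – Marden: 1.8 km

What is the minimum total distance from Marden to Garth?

1.8 km

Candidate routes:
Marden → Garth: 1.8 = 1.8
Marden → Colne → Garth: 1.3+1.4 = 2.7
The minimum is 1.8 km via Marden → Garth.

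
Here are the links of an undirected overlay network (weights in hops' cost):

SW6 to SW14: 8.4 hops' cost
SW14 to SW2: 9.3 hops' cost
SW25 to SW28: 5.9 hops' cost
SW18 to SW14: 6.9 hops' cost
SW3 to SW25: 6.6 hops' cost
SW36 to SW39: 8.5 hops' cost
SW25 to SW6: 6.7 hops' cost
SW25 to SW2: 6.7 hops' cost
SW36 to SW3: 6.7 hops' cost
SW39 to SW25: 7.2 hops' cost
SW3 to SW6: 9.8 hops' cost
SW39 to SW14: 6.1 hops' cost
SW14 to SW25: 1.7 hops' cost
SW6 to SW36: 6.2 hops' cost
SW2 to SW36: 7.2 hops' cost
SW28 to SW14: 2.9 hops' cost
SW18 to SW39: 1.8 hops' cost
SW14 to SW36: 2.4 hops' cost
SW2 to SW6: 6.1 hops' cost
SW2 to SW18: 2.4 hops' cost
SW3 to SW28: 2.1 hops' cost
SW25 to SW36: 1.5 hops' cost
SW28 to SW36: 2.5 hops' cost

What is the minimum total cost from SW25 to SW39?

Compare a few routes:
SW25–SW14–SW39: 1.7+6.1 = 7.8
SW25–SW39: 7.2 = 7.2
SW25–SW36–SW39: 1.5+8.5 = 10
The minimum is 7.2 hops' cost via SW25–SW39.

7.2 hops' cost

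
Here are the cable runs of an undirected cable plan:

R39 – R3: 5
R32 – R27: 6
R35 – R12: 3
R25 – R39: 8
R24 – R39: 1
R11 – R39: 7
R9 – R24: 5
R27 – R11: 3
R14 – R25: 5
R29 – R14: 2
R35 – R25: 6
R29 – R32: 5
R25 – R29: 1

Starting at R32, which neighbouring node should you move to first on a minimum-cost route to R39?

R29

Enumerating some paths:
R32 → R27 → R11 → R39: 6+3+7 = 16
R32 → R29 → R25 → R39: 5+1+8 = 14
R32 → R29 → R14 → R25 → R39: 5+2+5+8 = 20
Cheapest is R32 → R29 → R25 → R39 at 14.
So from R32 the first move is to R29.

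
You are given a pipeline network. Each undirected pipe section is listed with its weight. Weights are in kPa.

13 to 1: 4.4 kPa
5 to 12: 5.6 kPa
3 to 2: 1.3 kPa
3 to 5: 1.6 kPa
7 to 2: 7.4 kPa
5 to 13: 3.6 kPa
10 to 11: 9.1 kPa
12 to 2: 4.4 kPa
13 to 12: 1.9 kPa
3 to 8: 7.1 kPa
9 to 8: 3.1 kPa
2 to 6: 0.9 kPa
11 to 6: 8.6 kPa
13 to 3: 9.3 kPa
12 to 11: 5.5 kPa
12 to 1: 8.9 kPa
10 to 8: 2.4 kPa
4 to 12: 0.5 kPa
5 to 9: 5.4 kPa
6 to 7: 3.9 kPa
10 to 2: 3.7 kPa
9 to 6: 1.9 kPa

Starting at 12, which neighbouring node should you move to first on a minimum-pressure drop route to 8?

Enumerating some paths:
12 - 2 - 3 - 8: 4.4+1.3+7.1 = 12.8
12 - 13 - 5 - 9 - 8: 1.9+3.6+5.4+3.1 = 14
12 - 2 - 6 - 9 - 8: 4.4+0.9+1.9+3.1 = 10.3
12 - 2 - 10 - 8: 4.4+3.7+2.4 = 10.5
Cheapest is 12 - 2 - 6 - 9 - 8 at 10.3 kPa.
So from 12 the first move is to 2.

2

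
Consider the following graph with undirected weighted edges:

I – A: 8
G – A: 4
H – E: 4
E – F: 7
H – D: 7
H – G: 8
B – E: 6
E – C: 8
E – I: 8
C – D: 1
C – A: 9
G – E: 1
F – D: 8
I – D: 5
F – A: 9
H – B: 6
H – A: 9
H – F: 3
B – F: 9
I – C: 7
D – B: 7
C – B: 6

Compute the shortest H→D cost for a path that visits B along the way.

13

Best H to B: H–B costing 6
Shortest B→D: B–D = 7
Total via B: 6 + 7 = 13.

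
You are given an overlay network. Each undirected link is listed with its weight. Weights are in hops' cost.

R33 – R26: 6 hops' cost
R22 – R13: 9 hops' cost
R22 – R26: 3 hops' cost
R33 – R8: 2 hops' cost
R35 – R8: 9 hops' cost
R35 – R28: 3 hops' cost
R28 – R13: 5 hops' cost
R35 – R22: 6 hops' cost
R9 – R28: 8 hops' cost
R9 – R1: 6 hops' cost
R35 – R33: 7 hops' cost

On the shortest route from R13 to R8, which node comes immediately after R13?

R28

Compare a few routes:
R13 → R28 → R35 → R8: 5+3+9 = 17
R13 → R22 → R35 → R33 → R8: 9+6+7+2 = 24
R13 → R22 → R26 → R33 → R8: 9+3+6+2 = 20
R13 → R22 → R35 → R8: 9+6+9 = 24
Cheapest is R13 → R28 → R35 → R8 at 17 hops' cost.
So from R13 the first move is to R28.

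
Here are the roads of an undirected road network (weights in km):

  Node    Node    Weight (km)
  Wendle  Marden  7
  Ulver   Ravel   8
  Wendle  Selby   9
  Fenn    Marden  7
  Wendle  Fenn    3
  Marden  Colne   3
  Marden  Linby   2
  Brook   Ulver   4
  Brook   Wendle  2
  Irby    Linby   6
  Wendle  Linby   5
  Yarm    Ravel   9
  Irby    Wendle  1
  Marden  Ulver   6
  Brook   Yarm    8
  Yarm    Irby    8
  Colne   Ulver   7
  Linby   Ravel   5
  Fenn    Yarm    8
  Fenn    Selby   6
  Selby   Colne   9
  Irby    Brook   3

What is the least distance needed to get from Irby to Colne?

11 km

Candidate routes:
Irby - Wendle - Marden - Colne: 1+7+3 = 11
Irby - Wendle - Fenn - Marden - Colne: 1+3+7+3 = 14
Irby - Brook - Ulver - Colne: 3+4+7 = 14
Irby - Wendle - Brook - Ulver - Colne: 1+2+4+7 = 14
The minimum is 11 km via Irby - Wendle - Marden - Colne.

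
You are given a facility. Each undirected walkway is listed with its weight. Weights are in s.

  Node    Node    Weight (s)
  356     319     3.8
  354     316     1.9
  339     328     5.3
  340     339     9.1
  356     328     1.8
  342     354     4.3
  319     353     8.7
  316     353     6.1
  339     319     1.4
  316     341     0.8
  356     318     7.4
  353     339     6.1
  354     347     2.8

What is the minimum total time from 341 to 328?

18.3 s

Candidate routes:
341–316–353–339–319–356–328: 0.8+6.1+6.1+1.4+3.8+1.8 = 20
341–316–353–339–328: 0.8+6.1+6.1+5.3 = 18.3
Cheapest is 341–316–353–339–328 at 18.3 s.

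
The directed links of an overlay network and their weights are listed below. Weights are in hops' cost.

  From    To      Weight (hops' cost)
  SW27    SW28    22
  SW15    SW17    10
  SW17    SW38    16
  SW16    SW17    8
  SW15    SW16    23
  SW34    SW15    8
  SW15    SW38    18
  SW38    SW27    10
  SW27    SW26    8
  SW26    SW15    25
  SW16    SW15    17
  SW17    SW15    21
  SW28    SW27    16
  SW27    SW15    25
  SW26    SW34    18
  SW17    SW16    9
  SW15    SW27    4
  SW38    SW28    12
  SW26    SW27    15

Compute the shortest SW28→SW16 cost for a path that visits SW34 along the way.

69 hops' cost

Best SW28 to SW34: SW28–SW27–SW26–SW34 costing 42
Shortest SW34→SW16: SW34–SW15–SW17–SW16 = 27
Total via SW34: 42 + 27 = 69 hops' cost.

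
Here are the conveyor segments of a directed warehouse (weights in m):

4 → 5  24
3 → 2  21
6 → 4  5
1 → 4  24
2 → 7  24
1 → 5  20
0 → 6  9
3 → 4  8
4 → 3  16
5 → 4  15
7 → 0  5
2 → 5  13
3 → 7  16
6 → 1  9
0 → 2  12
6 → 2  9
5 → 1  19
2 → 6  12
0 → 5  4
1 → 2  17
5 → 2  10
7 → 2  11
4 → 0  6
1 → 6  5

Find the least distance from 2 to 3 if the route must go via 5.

Shortest 2→5: 2–5 = 13
Shortest 5→3: 5–4–3 = 31
Total via 5: 13 + 31 = 44 m.

44 m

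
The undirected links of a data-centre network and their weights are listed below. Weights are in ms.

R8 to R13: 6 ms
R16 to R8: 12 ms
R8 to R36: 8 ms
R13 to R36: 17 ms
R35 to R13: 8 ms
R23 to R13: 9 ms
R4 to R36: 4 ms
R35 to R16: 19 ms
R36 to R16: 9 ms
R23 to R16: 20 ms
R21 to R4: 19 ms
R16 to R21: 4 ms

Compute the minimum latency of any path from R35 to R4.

Candidate routes:
R35 - R13 - R36 - R4: 8+17+4 = 29
R35 - R13 - R8 - R36 - R4: 8+6+8+4 = 26
The minimum is 26 ms via R35 - R13 - R8 - R36 - R4.

26 ms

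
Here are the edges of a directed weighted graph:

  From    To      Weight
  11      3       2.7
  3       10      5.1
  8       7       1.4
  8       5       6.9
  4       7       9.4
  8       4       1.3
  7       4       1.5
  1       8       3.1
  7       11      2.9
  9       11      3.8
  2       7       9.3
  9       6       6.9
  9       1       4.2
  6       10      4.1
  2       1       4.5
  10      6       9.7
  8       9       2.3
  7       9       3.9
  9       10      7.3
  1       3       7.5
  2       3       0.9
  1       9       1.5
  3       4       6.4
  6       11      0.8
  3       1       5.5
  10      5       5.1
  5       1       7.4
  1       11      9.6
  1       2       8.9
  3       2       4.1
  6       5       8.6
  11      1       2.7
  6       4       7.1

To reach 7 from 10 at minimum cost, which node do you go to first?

Compare a few routes:
10 → 5 → 1 → 8 → 7: 5.1+7.4+3.1+1.4 = 17
10 → 6 → 11 → 1 → 8 → 7: 9.7+0.8+2.7+3.1+1.4 = 17.7
Cheapest is 10 → 5 → 1 → 8 → 7 at 17.
So from 10 the first move is to 5.

5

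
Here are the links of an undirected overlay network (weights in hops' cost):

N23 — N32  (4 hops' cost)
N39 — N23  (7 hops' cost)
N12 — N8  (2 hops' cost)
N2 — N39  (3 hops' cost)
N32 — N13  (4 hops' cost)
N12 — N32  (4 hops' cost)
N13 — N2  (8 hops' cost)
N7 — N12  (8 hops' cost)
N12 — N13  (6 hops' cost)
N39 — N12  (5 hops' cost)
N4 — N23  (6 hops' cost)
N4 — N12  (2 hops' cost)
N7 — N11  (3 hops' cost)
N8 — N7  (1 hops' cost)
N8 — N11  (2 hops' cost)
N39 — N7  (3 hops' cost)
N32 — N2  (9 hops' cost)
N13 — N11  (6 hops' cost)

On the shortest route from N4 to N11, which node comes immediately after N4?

Enumerating some paths:
N4 - N12 - N8 - N11: 2+2+2 = 6
N4 - N12 - N8 - N7 - N11: 2+2+1+3 = 8
Cheapest is N4 - N12 - N8 - N11 at 6 hops' cost.
So from N4 the first move is to N12.

N12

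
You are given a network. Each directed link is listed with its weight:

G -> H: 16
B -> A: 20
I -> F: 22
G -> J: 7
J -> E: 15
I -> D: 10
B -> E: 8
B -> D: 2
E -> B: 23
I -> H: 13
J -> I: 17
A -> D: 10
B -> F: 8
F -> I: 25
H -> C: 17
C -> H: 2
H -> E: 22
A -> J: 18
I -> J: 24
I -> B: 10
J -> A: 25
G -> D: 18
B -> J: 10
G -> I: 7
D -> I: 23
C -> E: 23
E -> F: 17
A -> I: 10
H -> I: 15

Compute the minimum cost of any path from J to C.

Compare a few routes:
J → A → I → H → C: 25+10+13+17 = 65
J → E → F → I → H → C: 15+17+25+13+17 = 87
J → A → D → I → H → C: 25+10+23+13+17 = 88
J → I → H → C: 17+13+17 = 47
Cheapest is J → I → H → C at 47.

47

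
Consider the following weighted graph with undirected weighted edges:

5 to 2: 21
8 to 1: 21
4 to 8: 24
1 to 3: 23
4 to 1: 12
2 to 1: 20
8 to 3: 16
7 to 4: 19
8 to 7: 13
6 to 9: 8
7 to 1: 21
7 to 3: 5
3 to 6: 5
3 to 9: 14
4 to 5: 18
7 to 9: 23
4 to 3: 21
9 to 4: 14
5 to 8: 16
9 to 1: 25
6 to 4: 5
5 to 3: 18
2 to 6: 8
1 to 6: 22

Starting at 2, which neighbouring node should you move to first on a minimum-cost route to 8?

6

Compare a few routes:
2 - 5 - 8: 21+16 = 37
2 - 6 - 3 - 8: 8+5+16 = 29
2 - 6 - 3 - 7 - 8: 8+5+5+13 = 31
The minimum is 29 via 2 - 6 - 3 - 8.
So from 2 the first move is to 6.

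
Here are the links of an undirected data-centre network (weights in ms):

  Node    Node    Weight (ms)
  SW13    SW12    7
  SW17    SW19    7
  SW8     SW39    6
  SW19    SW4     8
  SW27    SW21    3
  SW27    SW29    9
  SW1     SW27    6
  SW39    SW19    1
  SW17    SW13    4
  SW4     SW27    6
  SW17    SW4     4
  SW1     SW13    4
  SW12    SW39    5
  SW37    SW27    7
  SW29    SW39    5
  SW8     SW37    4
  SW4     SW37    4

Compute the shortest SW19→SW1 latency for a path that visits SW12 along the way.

Shortest SW19→SW12: SW19 → SW39 → SW12 = 6
Best SW12 to SW1: SW12 → SW13 → SW1 costing 11
Total via SW12: 6 + 11 = 17 ms.

17 ms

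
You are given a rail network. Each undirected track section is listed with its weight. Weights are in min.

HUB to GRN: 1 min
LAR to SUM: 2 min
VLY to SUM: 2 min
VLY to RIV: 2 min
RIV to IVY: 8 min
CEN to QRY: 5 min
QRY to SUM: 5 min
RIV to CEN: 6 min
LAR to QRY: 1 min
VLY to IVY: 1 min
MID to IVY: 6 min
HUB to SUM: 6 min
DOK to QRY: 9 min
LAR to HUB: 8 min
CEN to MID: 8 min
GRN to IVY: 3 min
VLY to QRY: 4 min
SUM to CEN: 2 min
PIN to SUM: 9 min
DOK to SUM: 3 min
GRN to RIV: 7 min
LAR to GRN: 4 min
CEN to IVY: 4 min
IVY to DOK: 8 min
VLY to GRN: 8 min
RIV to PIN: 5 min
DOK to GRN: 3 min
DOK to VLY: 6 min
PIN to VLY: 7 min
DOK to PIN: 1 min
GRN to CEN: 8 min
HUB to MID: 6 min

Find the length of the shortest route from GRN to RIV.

6 min

Settle nodes by increasing distance from GRN:
GRN: 0
HUB: 1  (via GRN)
DOK: 3  (via GRN)
IVY: 3  (via GRN)
LAR: 4  (via GRN)
VLY: 4  (via IVY)
PIN: 4  (via DOK)
QRY: 5  (via LAR)
SUM: 6  (via DOK)
RIV: 6  (via VLY)
Shortest route: GRN–IVY–VLY–RIV = 6 min.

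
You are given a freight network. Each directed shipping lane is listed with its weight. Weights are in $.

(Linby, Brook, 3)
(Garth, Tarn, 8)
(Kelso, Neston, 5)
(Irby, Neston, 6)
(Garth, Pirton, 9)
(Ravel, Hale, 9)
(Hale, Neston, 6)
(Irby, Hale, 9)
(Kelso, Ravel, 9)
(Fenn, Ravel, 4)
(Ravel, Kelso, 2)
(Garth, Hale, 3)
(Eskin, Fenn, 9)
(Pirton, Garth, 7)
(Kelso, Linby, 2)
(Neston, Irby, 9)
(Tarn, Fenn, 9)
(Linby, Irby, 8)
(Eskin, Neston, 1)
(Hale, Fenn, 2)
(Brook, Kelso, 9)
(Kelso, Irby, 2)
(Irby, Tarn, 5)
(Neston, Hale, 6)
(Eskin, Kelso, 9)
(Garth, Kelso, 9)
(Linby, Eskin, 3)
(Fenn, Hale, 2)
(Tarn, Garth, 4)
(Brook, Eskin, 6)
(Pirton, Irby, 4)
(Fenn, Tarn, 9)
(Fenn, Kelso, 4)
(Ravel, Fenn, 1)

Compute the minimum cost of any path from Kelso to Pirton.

$20

Shortest distances from Kelso:
Kelso: 0
Linby: 2  (via Kelso)
Irby: 2  (via Kelso)
Brook: 5  (via Linby)
Eskin: 5  (via Linby)
Neston: 5  (via Kelso)
Tarn: 7  (via Irby)
Ravel: 9  (via Kelso)
Fenn: 10  (via Ravel)
Garth: 11  (via Tarn)
Hale: 11  (via Irby)
Pirton: 20  (via Garth)
Shortest route: Kelso–Irby–Tarn–Garth–Pirton = $20.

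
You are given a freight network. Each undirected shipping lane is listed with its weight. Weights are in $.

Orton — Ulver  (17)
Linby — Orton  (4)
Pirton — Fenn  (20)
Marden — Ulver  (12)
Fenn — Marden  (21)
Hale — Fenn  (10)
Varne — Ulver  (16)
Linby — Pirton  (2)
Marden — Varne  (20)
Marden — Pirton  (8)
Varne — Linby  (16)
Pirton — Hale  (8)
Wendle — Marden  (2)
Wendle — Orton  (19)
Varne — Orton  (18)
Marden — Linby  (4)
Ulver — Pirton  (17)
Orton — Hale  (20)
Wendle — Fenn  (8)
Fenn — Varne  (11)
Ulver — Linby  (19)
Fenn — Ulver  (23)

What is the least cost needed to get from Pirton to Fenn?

$16

Shortest distances from Pirton:
Pirton: 0
Linby: 2  (via Pirton)
Orton: 6  (via Linby)
Marden: 6  (via Linby)
Wendle: 8  (via Marden)
Hale: 8  (via Pirton)
Fenn: 16  (via Wendle)
Shortest route: Pirton → Linby → Marden → Wendle → Fenn = $16.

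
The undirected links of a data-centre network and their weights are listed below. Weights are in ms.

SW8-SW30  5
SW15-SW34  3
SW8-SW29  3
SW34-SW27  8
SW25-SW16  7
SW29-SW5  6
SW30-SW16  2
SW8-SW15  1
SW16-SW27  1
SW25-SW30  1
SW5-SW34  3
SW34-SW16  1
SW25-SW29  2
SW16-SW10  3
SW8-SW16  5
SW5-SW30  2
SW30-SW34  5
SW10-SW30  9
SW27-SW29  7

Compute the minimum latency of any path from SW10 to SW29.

Enumerating some paths:
SW10–SW16–SW30–SW25–SW29: 3+2+1+2 = 8
SW10–SW16–SW8–SW29: 3+5+3 = 11
SW10–SW16–SW34–SW15–SW8–SW29: 3+1+3+1+3 = 11
SW10–SW16–SW27–SW29: 3+1+7 = 11
The minimum is 8 ms via SW10–SW16–SW30–SW25–SW29.

8 ms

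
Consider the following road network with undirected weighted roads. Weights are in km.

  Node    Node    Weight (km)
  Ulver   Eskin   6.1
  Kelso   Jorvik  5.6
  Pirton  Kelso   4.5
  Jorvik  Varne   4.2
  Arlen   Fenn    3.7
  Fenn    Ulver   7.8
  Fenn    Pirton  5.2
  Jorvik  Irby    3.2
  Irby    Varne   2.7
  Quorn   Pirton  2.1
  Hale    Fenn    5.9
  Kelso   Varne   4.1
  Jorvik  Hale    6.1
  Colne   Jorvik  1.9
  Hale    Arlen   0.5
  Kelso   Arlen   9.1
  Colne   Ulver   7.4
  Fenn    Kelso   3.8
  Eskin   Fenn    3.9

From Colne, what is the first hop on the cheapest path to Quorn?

Jorvik

Compare a few routes:
Colne–Jorvik–Varne–Kelso–Pirton–Quorn: 1.9+4.2+4.1+4.5+2.1 = 16.8
Colne–Jorvik–Kelso–Pirton–Quorn: 1.9+5.6+4.5+2.1 = 14.1
The minimum is 14.1 km via Colne–Jorvik–Kelso–Pirton–Quorn.
So from Colne the first move is to Jorvik.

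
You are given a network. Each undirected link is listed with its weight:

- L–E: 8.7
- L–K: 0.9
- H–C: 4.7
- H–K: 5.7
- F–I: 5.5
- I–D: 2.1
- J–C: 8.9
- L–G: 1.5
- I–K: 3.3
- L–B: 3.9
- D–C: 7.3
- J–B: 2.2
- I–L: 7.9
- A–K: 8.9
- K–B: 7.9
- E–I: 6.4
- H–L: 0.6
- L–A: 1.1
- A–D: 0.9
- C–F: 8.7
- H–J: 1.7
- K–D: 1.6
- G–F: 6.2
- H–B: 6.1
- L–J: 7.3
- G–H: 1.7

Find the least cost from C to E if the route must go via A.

Shortest C→A: C → H → L → A = 6.4
Best A to E: A → D → I → E costing 9.4
Total via A: 6.4 + 9.4 = 15.8.

15.8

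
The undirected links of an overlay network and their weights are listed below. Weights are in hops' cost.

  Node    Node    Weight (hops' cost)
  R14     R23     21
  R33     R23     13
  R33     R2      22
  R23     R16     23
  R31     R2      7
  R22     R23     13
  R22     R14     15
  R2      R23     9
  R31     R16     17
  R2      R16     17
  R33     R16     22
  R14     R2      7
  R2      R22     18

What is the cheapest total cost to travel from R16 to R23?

Running Dijkstra from R16:
R16: 0
R31: 17  (via R16)
R2: 17  (via R16)
R33: 22  (via R16)
R23: 23  (via R16)
Shortest route: R16 → R23 = 23 hops' cost.

23 hops' cost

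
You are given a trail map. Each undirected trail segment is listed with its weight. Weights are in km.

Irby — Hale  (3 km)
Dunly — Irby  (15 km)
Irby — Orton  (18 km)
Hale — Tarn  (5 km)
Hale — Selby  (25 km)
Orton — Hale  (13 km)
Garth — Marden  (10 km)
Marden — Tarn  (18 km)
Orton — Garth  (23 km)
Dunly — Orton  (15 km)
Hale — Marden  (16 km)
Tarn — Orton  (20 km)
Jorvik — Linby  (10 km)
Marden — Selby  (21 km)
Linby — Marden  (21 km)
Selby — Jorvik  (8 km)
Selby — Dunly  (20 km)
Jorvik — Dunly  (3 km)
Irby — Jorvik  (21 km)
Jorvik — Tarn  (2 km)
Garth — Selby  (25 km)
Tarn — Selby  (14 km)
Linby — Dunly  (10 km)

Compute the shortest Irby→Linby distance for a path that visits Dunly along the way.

Best Irby to Dunly: Irby → Hale → Tarn → Jorvik → Dunly costing 13
Best Dunly to Linby: Dunly → Linby costing 10
Total via Dunly: 13 + 10 = 23 km.

23 km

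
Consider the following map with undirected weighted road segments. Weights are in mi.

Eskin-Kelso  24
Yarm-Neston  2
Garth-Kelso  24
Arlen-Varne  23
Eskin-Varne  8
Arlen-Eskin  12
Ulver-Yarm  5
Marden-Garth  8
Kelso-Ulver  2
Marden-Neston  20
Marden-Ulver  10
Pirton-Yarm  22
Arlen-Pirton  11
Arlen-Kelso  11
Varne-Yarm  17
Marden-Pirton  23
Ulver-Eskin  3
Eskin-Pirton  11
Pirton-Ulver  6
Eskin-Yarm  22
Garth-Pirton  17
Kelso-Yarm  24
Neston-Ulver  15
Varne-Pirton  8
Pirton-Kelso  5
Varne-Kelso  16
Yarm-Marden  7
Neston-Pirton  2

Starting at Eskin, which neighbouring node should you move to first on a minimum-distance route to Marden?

Ulver

Enumerating some paths:
Eskin–Ulver–Pirton–Neston–Yarm–Marden: 3+6+2+2+7 = 20
Eskin–Ulver–Yarm–Marden: 3+5+7 = 15
Eskin–Ulver–Marden: 3+10 = 13
The minimum is 13 mi via Eskin–Ulver–Marden.
So from Eskin the first move is to Ulver.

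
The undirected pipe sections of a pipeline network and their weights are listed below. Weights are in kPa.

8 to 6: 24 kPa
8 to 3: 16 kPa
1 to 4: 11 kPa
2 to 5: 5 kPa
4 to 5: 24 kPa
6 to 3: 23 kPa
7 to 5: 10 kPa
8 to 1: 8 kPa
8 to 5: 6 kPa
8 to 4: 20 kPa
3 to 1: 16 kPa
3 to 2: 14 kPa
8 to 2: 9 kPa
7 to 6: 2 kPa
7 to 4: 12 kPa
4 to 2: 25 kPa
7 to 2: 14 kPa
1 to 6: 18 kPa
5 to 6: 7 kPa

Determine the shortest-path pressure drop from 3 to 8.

Settle nodes by increasing distance from 3:
3: 0
2: 14  (via 3)
1: 16  (via 3)
8: 16  (via 3)
Shortest route: 3 → 8 = 16 kPa.

16 kPa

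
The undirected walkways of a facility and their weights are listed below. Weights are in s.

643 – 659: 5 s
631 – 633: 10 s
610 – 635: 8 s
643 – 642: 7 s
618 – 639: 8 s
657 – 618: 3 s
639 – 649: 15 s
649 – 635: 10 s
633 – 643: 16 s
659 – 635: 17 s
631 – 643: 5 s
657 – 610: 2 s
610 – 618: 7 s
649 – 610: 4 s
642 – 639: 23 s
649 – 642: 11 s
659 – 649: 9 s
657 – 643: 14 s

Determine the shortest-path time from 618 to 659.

Enumerating some paths:
618–657–610–649–659: 3+2+4+9 = 18
618–610–649–659: 7+4+9 = 20
The minimum is 18 s via 618–657–610–649–659.

18 s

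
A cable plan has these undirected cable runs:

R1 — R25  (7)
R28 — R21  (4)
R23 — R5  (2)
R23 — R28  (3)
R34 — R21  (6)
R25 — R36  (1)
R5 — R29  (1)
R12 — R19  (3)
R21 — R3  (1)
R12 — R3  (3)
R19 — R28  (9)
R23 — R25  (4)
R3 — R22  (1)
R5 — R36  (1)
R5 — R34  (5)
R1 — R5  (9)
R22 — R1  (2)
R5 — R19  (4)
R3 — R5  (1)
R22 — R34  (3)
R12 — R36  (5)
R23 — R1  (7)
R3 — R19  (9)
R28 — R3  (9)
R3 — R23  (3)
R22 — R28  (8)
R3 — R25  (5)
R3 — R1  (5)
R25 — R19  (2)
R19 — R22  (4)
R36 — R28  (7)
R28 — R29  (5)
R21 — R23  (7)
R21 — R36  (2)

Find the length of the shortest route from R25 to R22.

4

Running Dijkstra from R25:
R25: 0
R36: 1  (via R25)
R5: 2  (via R36)
R19: 2  (via R25)
R21: 3  (via R36)
R3: 3  (via R5)
R29: 3  (via R5)
R22: 4  (via R3)
Shortest route: R25–R36–R5–R3–R22 = 4.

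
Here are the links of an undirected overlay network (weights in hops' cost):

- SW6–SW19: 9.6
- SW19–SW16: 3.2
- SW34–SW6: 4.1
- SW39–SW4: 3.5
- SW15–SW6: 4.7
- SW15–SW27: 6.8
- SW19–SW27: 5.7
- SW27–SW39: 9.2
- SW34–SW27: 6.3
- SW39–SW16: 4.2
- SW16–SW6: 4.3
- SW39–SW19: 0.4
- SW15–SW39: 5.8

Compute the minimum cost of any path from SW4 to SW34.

Running Dijkstra from SW4:
SW4: 0
SW39: 3.5  (via SW4)
SW19: 3.9  (via SW39)
SW16: 7.1  (via SW19)
SW15: 9.3  (via SW39)
SW27: 9.6  (via SW19)
SW6: 11.4  (via SW16)
SW34: 15.5  (via SW6)
Shortest route: SW4 → SW39 → SW19 → SW16 → SW6 → SW34 = 15.5 hops' cost.

15.5 hops' cost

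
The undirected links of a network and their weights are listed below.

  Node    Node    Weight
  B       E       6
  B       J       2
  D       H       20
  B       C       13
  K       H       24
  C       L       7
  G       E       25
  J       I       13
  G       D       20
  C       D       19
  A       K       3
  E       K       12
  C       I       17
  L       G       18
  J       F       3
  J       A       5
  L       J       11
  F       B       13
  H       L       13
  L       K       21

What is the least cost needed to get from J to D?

34

Candidate routes:
J–B–C–D: 2+13+19 = 34
J–L–C–D: 11+7+19 = 37
Cheapest is J–B–C–D at 34.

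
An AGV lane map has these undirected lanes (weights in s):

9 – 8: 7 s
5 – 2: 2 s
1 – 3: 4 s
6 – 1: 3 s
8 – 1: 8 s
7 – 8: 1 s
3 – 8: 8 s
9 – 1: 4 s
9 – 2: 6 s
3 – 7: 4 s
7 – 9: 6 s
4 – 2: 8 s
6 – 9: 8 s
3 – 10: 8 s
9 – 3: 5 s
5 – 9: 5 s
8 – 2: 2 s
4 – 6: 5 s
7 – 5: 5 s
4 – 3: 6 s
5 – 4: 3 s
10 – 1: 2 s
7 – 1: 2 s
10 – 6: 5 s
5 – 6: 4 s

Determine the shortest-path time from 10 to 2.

Compare a few routes:
10–1–7–5–2: 2+2+5+2 = 11
10–1–6–5–2: 2+3+4+2 = 11
10–1–7–8–2: 2+2+1+2 = 7
Cheapest is 10–1–7–8–2 at 7 s.

7 s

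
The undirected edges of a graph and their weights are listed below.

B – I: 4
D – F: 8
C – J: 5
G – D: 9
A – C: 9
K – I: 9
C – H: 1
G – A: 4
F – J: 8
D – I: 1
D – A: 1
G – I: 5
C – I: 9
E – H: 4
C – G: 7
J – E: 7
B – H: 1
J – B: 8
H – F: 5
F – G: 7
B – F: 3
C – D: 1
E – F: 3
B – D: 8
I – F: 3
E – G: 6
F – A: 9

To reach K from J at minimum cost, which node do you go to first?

Compare a few routes:
J → C → D → I → K: 5+1+1+9 = 16
J → C → H → B → I → K: 5+1+1+4+9 = 20
Cheapest is J → C → D → I → K at 16.
So from J the first move is to C.

C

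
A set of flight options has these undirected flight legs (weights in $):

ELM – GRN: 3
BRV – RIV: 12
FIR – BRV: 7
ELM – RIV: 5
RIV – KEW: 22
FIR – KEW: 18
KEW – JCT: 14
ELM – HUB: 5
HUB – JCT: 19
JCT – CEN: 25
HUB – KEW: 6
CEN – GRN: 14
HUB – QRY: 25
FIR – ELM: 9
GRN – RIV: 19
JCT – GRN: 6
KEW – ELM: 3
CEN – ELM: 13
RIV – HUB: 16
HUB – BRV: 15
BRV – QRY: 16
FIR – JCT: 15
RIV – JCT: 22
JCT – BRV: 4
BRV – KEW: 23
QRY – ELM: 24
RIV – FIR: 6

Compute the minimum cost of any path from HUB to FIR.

$14

Shortest distances from HUB:
HUB: 0
ELM: 5  (via HUB)
KEW: 6  (via HUB)
GRN: 8  (via ELM)
RIV: 10  (via ELM)
JCT: 14  (via GRN)
FIR: 14  (via ELM)
Shortest route: HUB → ELM → FIR = $14.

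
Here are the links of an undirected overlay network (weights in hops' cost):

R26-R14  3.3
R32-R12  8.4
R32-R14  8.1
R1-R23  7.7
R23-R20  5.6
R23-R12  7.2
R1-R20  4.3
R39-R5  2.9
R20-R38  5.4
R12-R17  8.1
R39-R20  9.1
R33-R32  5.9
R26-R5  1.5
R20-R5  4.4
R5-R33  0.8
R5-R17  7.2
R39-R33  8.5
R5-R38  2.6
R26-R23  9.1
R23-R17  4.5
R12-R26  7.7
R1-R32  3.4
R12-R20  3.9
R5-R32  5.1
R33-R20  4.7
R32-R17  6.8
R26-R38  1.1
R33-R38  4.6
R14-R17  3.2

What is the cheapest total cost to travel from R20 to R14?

Enumerating some paths:
R20 - R38 - R26 - R14: 5.4+1.1+3.3 = 9.8
R20 - R5 - R26 - R14: 4.4+1.5+3.3 = 9.2
R20 - R33 - R5 - R26 - R14: 4.7+0.8+1.5+3.3 = 10.3
R20 - R5 - R38 - R26 - R14: 4.4+2.6+1.1+3.3 = 11.4
Cheapest is R20 - R5 - R26 - R14 at 9.2 hops' cost.

9.2 hops' cost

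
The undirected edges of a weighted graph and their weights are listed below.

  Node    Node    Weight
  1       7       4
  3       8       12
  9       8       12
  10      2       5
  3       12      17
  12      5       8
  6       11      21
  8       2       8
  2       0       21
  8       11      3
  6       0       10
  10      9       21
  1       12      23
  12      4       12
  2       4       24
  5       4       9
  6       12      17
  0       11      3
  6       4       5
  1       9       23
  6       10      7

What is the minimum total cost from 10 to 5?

21

Candidate routes:
10 → 6 → 4 → 5: 7+5+9 = 21
10 → 6 → 4 → 12 → 5: 7+5+12+8 = 32
Cheapest is 10 → 6 → 4 → 5 at 21.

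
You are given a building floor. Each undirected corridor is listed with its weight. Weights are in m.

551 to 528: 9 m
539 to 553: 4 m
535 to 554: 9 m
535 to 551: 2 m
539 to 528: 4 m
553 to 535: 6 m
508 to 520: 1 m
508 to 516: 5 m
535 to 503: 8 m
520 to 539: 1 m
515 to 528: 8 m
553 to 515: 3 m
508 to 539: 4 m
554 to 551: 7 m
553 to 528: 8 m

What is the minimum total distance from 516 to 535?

17 m

Compare a few routes:
516 → 508 → 520 → 539 → 528 → 551 → 535: 5+1+1+4+9+2 = 22
516 → 508 → 539 → 553 → 535: 5+4+4+6 = 19
516 → 508 → 520 → 539 → 553 → 535: 5+1+1+4+6 = 17
Cheapest is 516 → 508 → 520 → 539 → 553 → 535 at 17 m.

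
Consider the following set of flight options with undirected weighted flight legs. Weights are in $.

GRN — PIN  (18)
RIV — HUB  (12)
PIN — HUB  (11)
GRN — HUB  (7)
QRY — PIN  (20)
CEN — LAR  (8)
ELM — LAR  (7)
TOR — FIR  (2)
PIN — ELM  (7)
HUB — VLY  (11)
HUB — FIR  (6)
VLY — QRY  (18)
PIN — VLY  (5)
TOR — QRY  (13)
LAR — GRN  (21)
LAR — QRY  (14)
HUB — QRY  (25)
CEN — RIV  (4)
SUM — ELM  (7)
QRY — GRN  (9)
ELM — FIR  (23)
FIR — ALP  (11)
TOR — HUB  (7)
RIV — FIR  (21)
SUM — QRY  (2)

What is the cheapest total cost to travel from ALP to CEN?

$33

Candidate routes:
ALP - FIR - HUB - RIV - CEN: 11+6+12+4 = 33
ALP - FIR - TOR - HUB - RIV - CEN: 11+2+7+12+4 = 36
ALP - FIR - RIV - CEN: 11+21+4 = 36
The minimum is $33 via ALP - FIR - HUB - RIV - CEN.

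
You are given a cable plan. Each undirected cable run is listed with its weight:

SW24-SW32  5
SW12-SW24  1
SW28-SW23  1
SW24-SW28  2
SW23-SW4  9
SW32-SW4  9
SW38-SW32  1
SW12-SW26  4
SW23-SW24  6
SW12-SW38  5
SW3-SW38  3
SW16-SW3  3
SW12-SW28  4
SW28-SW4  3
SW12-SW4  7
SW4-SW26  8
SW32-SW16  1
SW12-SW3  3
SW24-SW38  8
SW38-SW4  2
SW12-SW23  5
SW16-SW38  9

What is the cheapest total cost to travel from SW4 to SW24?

5

Compare a few routes:
SW4 → SW28 → SW12 → SW24: 3+4+1 = 8
SW4 → SW12 → SW24: 7+1 = 8
SW4 → SW38 → SW32 → SW24: 2+1+5 = 8
SW4 → SW28 → SW24: 3+2 = 5
The minimum is 5 via SW4 → SW28 → SW24.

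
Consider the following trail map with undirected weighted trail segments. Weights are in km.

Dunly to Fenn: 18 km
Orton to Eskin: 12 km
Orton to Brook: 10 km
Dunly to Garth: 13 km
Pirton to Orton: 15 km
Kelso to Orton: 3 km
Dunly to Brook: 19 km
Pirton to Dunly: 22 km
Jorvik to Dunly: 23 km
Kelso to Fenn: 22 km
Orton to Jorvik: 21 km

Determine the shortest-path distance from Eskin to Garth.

54 km

Settle nodes by increasing distance from Eskin:
Eskin: 0
Orton: 12  (via Eskin)
Kelso: 15  (via Orton)
Brook: 22  (via Orton)
Pirton: 27  (via Orton)
Jorvik: 33  (via Orton)
Fenn: 37  (via Kelso)
Dunly: 41  (via Brook)
Garth: 54  (via Dunly)
Shortest route: Eskin–Orton–Brook–Dunly–Garth = 54 km.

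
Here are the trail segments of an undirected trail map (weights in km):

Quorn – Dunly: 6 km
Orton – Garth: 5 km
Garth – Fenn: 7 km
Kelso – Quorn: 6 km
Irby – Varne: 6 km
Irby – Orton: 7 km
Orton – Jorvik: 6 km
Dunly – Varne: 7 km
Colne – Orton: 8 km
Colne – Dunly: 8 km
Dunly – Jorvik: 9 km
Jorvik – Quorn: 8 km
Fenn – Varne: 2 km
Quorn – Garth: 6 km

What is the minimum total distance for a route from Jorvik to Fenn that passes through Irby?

21 km

Best Jorvik to Irby: Jorvik–Orton–Irby costing 13
Best Irby to Fenn: Irby–Varne–Fenn costing 8
Total via Irby: 13 + 8 = 21 km.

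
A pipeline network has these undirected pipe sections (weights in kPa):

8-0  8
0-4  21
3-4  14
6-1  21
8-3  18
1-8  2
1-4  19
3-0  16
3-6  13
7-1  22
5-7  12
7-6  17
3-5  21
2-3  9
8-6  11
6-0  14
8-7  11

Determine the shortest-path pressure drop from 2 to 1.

29 kPa

Candidate routes:
2 - 3 - 6 - 8 - 1: 9+13+11+2 = 35
2 - 3 - 0 - 8 - 1: 9+16+8+2 = 35
2 - 3 - 8 - 1: 9+18+2 = 29
The minimum is 29 kPa via 2 - 3 - 8 - 1.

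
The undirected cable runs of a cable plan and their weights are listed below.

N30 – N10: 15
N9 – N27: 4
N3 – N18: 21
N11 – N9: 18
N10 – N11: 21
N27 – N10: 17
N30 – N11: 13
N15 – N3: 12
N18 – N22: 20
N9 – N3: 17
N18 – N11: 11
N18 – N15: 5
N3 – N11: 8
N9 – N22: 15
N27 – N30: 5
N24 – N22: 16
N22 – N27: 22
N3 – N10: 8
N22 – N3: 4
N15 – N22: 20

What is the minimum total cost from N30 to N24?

Compare a few routes:
N30 → N11 → N3 → N22 → N24: 13+8+4+16 = 41
N30 → N27 → N9 → N22 → N24: 5+4+15+16 = 40
N30 → N10 → N3 → N22 → N24: 15+8+4+16 = 43
The minimum is 40 via N30 → N27 → N9 → N22 → N24.

40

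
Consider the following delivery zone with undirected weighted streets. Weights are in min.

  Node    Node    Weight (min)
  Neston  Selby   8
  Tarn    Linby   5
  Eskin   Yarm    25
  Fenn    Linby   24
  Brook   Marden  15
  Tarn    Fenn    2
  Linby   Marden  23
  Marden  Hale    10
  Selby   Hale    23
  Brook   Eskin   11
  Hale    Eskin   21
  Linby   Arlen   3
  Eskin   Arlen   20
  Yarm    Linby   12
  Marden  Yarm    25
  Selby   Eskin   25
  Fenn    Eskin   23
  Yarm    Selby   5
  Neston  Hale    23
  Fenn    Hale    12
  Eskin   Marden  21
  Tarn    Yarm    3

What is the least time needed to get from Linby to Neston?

Enumerating some paths:
Linby–Yarm–Selby–Neston: 12+5+8 = 25
Linby–Tarn–Fenn–Hale–Neston: 5+2+12+23 = 42
Linby–Fenn–Tarn–Yarm–Selby–Neston: 24+2+3+5+8 = 42
Linby–Tarn–Yarm–Selby–Neston: 5+3+5+8 = 21
Cheapest is Linby–Tarn–Yarm–Selby–Neston at 21 min.

21 min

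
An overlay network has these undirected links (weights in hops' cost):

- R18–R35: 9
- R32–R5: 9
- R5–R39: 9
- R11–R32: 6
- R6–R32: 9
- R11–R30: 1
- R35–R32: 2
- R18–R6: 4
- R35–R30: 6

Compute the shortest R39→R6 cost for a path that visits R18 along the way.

Shortest R39→R18: R39 → R5 → R32 → R35 → R18 = 29
Best R18 to R6: R18 → R6 costing 4
Total via R18: 29 + 4 = 33 hops' cost.

33 hops' cost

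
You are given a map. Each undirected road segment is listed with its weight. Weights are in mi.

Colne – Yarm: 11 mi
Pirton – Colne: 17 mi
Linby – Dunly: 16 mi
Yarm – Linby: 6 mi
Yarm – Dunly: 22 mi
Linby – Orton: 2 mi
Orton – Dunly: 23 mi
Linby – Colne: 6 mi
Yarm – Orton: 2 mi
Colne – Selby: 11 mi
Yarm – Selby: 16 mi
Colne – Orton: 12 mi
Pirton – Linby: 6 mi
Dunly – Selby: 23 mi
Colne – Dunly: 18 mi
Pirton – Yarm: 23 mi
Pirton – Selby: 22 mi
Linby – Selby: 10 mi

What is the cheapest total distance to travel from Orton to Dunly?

Enumerating some paths:
Orton - Yarm - Linby - Dunly: 2+6+16 = 24
Orton - Dunly: 23 = 23
Orton - Linby - Dunly: 2+16 = 18
Cheapest is Orton - Linby - Dunly at 18 mi.

18 mi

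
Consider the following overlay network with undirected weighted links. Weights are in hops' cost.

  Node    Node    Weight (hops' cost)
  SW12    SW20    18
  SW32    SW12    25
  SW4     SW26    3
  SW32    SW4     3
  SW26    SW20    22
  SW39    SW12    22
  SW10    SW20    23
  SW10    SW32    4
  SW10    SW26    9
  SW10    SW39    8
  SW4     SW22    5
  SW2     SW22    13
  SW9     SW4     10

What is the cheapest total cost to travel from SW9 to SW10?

17 hops' cost

Shortest distances from SW9:
SW9: 0
SW4: 10  (via SW9)
SW32: 13  (via SW4)
SW26: 13  (via SW4)
SW22: 15  (via SW4)
SW10: 17  (via SW32)
Shortest route: SW9–SW4–SW32–SW10 = 17 hops' cost.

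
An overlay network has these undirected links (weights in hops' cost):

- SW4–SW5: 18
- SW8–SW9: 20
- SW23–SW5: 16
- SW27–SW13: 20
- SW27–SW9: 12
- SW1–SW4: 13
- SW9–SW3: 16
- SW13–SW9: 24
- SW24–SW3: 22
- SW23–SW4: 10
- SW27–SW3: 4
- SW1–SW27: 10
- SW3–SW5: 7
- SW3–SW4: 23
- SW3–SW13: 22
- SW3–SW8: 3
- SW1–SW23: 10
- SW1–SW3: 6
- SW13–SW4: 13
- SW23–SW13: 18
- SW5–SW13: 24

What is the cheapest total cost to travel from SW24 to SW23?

38 hops' cost

Settle nodes by increasing distance from SW24:
SW24: 0
SW3: 22  (via SW24)
SW8: 25  (via SW3)
SW27: 26  (via SW3)
SW1: 28  (via SW3)
SW5: 29  (via SW3)
SW23: 38  (via SW1)
Shortest route: SW24 → SW3 → SW1 → SW23 = 38 hops' cost.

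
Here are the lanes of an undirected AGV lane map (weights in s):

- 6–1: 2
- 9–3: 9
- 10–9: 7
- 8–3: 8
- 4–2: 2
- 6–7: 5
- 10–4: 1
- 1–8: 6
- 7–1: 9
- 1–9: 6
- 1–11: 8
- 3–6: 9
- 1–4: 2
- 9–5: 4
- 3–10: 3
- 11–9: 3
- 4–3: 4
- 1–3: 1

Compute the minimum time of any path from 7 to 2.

11 s

Running Dijkstra from 7:
7: 0
6: 5  (via 7)
1: 7  (via 6)
3: 8  (via 1)
4: 9  (via 1)
10: 10  (via 4)
2: 11  (via 4)
Shortest route: 7–6–1–4–2 = 11 s.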